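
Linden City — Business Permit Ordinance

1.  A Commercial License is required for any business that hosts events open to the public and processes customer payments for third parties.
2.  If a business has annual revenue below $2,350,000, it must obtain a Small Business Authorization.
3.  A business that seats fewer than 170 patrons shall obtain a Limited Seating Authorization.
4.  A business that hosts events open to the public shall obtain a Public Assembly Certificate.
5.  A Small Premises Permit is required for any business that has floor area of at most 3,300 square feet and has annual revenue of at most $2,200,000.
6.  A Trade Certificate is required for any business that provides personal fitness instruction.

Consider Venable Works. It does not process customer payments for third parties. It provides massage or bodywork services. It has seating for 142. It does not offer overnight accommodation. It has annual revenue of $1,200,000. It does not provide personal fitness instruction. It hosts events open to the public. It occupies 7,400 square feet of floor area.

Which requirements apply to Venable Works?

1. hosts events open to the public; does not process customer payments for third parties → Commercial License not required.
2. revenue $1,200,000 < $2,350,000 → Small Business Authorization required.
3. seating 142 < 170 → Limited Seating Authorization required.
4. hosts events open to the public → Public Assembly Certificate required.
5. floor area 7,400 square feet > 3,300 square feet; revenue $1,200,000 ≤ $2,200,000 → Small Premises Permit not required.
6. does not provide personal fitness instruction → Trade Certificate not required.

Limited Seating Authorization, Public Assembly Certificate, Small Business Authorization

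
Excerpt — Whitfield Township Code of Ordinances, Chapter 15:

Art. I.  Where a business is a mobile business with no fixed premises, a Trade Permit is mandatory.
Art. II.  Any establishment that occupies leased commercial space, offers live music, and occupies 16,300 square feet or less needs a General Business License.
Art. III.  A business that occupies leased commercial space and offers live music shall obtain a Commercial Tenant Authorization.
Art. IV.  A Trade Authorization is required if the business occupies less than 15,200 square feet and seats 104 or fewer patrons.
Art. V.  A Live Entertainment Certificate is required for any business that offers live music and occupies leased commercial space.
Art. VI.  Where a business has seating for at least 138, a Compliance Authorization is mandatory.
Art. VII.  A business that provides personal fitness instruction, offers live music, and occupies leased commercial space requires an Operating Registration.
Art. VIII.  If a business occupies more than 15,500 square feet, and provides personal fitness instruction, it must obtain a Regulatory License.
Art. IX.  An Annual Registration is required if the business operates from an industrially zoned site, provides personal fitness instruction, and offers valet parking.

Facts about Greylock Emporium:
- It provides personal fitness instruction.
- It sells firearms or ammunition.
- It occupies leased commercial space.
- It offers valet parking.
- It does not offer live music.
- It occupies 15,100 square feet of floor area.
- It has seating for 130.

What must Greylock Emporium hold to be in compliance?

Art. I. occupies leased commercial space (not: is a mobile business with no fixed premises) → Trade Permit not required.
Art. II. occupies leased commercial space; does not offer live music; floor area 15,100 square feet ≤ 16,300 square feet → General Business License not required.
Art. III. occupies leased commercial space; does not offer live music → Commercial Tenant Authorization not required.
Art. IV. floor area 15,100 square feet < 15,200 square feet; seating 130 > 104 → Trade Authorization not required.
Art. V. does not offer live music; occupies leased commercial space → Live Entertainment Certificate not required.
Art. VI. seating 130 < 138 → Compliance Authorization not required.
Art. VII. provides personal fitness instruction; does not offer live music; occupies leased commercial space → Operating Registration not required.
Art. VIII. floor area 15,100 square feet ≤ 15,500 square feet; provides personal fitness instruction → Regulatory License not required.
Art. IX. occupies leased commercial space (not: operates from an industrially zoned site); provides personal fitness instruction; offers valet parking → Annual Registration not required.

None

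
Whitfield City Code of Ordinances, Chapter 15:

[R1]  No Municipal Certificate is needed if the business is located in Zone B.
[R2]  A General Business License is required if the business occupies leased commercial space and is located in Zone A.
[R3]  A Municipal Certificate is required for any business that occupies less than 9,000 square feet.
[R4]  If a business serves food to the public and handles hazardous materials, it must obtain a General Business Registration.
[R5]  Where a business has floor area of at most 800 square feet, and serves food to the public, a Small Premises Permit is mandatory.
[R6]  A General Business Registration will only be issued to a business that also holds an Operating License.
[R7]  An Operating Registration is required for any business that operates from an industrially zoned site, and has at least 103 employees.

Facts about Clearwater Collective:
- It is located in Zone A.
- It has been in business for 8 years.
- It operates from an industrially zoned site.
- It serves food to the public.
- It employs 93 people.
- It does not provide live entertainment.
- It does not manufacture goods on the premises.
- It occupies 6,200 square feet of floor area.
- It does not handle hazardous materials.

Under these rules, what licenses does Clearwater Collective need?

Municipal Certificate

[R1] is located in Zone A (not: is located in Zone B) → Municipal Certificate exemption does not apply.
[R2] operates from an industrially zoned site (not: occupies leased commercial space); is located in Zone A → General Business License not required.
[R3] floor area 6,200 square feet < 9,000 square feet → Municipal Certificate required.
[R4] serves food to the public; does not handle hazardous materials → General Business Registration not required.
[R5] floor area 6,200 square feet > 800 square feet; serves food to the public → Small Premises Permit not required.
[R6] General Business Registration is not required → no effect.
[R7] operates from an industrially zoned site; employees 93 < 103 → Operating Registration not required.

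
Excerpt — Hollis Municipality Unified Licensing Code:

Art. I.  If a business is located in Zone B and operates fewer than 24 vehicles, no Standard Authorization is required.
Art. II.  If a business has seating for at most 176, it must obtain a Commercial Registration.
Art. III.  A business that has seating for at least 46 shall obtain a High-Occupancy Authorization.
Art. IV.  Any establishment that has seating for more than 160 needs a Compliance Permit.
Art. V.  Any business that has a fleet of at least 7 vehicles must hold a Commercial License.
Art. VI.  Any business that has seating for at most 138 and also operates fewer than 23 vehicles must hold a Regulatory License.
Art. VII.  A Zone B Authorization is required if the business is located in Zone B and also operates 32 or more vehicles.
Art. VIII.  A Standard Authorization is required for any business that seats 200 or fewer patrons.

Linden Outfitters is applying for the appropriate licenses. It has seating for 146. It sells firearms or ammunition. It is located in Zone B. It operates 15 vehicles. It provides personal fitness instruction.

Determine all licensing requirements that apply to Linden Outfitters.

Art. I. is located in Zone B; vehicles 15 < 24 → exempt from Standard Authorization.
Art. II. seating 146 ≤ 176 → Commercial Registration required.
Art. III. seating 146 ≥ 46 → High-Occupancy Authorization required.
Art. IV. seating 146 ≤ 160 → Compliance Permit not required.
Art. V. vehicles 15 ≥ 7 → Commercial License required.
Art. VI. seating 146 > 138; vehicles 15 < 23 → Regulatory License not required.
Art. VII. is located in Zone B; vehicles 15 < 32 → Zone B Authorization not required.
Art. VIII. seating 146 ≤ 200 → Standard Authorization required.

Commercial License, Commercial Registration, High-Occupancy Authorization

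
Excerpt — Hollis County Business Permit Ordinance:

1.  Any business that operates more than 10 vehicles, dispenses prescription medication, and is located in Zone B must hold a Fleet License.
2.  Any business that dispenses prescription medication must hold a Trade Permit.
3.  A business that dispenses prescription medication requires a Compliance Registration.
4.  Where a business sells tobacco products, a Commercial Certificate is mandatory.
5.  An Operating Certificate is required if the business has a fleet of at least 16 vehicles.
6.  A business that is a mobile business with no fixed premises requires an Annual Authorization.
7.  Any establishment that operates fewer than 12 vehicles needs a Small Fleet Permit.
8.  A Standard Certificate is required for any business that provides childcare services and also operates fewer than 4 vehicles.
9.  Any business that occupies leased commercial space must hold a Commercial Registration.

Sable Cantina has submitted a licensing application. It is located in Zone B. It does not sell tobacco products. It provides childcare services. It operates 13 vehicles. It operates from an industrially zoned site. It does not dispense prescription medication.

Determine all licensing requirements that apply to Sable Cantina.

1. vehicles 13 > 10; does not dispense prescription medication; is located in Zone B → Fleet License not required.
2. does not dispense prescription medication → Trade Permit not required.
3. does not dispense prescription medication → Compliance Registration not required.
4. does not sell tobacco products → Commercial Certificate not required.
5. vehicles 13 < 16 → Operating Certificate not required.
6. operates from an industrially zoned site (not: is a mobile business with no fixed premises) → Annual Authorization not required.
7. vehicles 13 ≥ 12 → Small Fleet Permit not required.
8. provides childcare services; vehicles 13 ≥ 4 → Standard Certificate not required.
9. operates from an industrially zoned site (not: occupies leased commercial space) → Commercial Registration not required.

None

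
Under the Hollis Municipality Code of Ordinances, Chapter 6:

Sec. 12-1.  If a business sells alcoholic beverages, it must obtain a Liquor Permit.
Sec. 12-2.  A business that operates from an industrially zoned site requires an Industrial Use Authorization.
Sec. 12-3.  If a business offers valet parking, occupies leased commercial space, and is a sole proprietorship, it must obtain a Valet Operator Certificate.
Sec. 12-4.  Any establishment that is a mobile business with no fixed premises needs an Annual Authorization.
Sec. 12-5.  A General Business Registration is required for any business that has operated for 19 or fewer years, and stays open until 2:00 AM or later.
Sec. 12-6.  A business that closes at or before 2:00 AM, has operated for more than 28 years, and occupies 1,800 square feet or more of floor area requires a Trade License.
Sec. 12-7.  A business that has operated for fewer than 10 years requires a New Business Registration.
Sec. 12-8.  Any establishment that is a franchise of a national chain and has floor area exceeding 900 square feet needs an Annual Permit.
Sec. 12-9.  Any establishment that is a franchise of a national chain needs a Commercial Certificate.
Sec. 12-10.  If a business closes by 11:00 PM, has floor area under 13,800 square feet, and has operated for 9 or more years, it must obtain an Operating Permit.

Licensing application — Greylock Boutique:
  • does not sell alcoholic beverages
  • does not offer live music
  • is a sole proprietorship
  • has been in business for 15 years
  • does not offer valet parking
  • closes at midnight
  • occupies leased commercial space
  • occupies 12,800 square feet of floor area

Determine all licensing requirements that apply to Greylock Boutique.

Sec. 12-1. does not sell alcoholic beverages → Liquor Permit not required.
Sec. 12-2. occupies leased commercial space (not: operates from an industrially zoned site) → Industrial Use Authorization not required.
Sec. 12-3. does not offer valet parking; occupies leased commercial space; is a sole proprietorship → Valet Operator Certificate not required.
Sec. 12-4. occupies leased commercial space (not: is a mobile business with no fixed premises) → Annual Authorization not required.
Sec. 12-5. years in business 15 ≤ 19; closes midnight, at/before 2:00 AM → General Business Registration not required.
Sec. 12-6. closes midnight, at/before 2:00 AM; years in business 15 ≤ 28; floor area 12,800 square feet ≥ 1,800 square feet → Trade License not required.
Sec. 12-7. years in business 15 ≥ 10 → New Business Registration not required.
Sec. 12-8. is a sole proprietorship (not: is a franchise of a national chain); floor area 12,800 square feet > 900 square feet → Annual Permit not required.
Sec. 12-9. is a sole proprietorship (not: is a franchise of a national chain) → Commercial Certificate not required.
Sec. 12-10. closes midnight, after 11:00 PM; floor area 12,800 square feet < 13,800 square feet; years in business 15 ≥ 9 → Operating Permit not required.

None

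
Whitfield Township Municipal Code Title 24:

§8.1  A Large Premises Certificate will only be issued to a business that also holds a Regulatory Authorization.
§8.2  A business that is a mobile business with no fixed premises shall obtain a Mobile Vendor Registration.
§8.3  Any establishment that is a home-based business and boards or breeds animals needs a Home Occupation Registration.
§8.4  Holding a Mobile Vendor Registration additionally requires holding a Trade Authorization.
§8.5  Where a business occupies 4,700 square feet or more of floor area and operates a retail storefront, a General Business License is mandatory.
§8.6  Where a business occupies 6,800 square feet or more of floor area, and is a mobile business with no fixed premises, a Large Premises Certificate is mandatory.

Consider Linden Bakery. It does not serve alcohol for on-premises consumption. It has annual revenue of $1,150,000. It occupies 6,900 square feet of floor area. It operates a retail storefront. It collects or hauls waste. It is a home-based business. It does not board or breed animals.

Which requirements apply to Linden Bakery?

§8.1 Large Premises Certificate is not required → no effect.
§8.2 is a home-based business (not: is a mobile business with no fixed premises) → Mobile Vendor Registration not required.
§8.3 is a home-based business; does not board or breed animals → Home Occupation Registration not required.
§8.4 Mobile Vendor Registration is not required → no effect.
§8.5 floor area 6,900 square feet ≥ 4,700 square feet; operates a retail storefront → General Business License required.
§8.6 floor area 6,900 square feet ≥ 6,800 square feet; is a home-based business (not: is a mobile business with no fixed premises) → Large Premises Certificate not required.

General Business License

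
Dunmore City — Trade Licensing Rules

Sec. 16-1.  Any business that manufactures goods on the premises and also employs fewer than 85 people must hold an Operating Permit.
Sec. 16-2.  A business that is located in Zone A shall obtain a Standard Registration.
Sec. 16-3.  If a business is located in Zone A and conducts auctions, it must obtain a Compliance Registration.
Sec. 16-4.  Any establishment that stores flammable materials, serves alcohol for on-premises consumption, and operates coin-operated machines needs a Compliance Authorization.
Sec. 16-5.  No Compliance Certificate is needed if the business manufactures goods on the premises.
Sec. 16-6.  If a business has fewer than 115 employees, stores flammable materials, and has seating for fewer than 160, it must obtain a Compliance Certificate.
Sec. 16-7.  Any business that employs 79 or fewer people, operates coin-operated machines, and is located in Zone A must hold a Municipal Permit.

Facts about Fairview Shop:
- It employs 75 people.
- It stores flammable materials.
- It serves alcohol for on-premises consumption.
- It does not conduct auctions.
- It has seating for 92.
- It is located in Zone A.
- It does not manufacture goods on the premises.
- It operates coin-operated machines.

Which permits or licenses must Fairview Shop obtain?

Compliance Authorization, Compliance Certificate, Municipal Permit, Standard Registration

Sec. 16-1. does not manufacture goods on the premises; employees 75 < 85 → Operating Permit not required.
Sec. 16-2. is located in Zone A → Standard Registration required.
Sec. 16-3. is located in Zone A; does not conduct auctions → Compliance Registration not required.
Sec. 16-4. stores flammable materials; serves alcohol for on-premises consumption; operates coin-operated machines → Compliance Authorization required.
Sec. 16-5. does not manufacture goods on the premises → Compliance Certificate exemption does not apply.
Sec. 16-6. employees 75 < 115; stores flammable materials; seating 92 < 160 → Compliance Certificate required.
Sec. 16-7. employees 75 ≤ 79; operates coin-operated machines; is located in Zone A → Municipal Permit required.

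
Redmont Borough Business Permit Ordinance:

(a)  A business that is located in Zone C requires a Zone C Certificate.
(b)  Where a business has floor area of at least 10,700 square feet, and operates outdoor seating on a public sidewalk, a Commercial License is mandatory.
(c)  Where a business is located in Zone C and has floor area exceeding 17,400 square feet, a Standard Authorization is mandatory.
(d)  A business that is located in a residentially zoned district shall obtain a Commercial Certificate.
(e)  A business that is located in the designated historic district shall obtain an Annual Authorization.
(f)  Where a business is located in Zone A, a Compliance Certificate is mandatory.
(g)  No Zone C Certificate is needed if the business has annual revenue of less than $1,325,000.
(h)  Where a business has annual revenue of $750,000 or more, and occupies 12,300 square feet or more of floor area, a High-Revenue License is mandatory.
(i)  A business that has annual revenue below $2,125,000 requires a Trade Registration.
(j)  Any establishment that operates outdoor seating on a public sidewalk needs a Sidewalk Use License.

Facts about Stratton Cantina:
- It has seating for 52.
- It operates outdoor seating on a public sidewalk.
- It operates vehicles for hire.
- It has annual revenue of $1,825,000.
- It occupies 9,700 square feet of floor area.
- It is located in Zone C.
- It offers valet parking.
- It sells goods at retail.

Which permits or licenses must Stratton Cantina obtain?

Sidewalk Use License, Trade Registration, Zone C Certificate

(a) is located in Zone C → Zone C Certificate required.
(b) floor area 9,700 square feet < 10,700 square feet; operates outdoor seating on a public sidewalk → Commercial License not required.
(c) is located in Zone C; floor area 9,700 square feet ≤ 17,400 square feet → Standard Authorization not required.
(d) is located in Zone C (not: is located in a residentially zoned district) → Commercial Certificate not required.
(e) is located in Zone C (not: is located in the designated historic district) → Annual Authorization not required.
(f) is located in Zone C (not: is located in Zone A) → Compliance Certificate not required.
(g) revenue $1,825,000 ≥ $1,325,000 → Zone C Certificate exemption does not apply.
(h) revenue $1,825,000 ≥ $750,000; floor area 9,700 square feet < 12,300 square feet → High-Revenue License not required.
(i) revenue $1,825,000 < $2,125,000 → Trade Registration required.
(j) operates outdoor seating on a public sidewalk → Sidewalk Use License required.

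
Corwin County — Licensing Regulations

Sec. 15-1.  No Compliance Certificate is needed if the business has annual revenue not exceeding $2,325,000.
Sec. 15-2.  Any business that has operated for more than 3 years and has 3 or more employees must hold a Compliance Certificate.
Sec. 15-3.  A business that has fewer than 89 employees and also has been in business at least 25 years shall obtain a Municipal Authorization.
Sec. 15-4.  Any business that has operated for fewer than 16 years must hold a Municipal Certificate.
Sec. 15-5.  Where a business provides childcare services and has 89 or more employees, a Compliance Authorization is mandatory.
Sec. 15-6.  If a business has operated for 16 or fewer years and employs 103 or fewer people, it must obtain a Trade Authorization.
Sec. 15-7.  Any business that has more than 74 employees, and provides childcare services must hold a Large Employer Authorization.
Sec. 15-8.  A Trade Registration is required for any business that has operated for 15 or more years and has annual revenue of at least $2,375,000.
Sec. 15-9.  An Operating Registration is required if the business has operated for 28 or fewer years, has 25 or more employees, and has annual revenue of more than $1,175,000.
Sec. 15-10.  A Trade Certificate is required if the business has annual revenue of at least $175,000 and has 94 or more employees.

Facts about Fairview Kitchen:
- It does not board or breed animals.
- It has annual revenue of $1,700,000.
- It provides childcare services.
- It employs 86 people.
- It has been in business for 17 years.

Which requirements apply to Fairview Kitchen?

Sec. 15-1. revenue $1,700,000 ≤ $2,325,000 → exempt from Compliance Certificate.
Sec. 15-2. years in business 17 > 3; employees 86 ≥ 3 → Compliance Certificate required.
Sec. 15-3. employees 86 < 89; years in business 17 < 25 → Municipal Authorization not required.
Sec. 15-4. years in business 17 ≥ 16 → Municipal Certificate not required.
Sec. 15-5. provides childcare services; employees 86 < 89 → Compliance Authorization not required.
Sec. 15-6. years in business 17 > 16; employees 86 ≤ 103 → Trade Authorization not required.
Sec. 15-7. employees 86 > 74; provides childcare services → Large Employer Authorization required.
Sec. 15-8. years in business 17 ≥ 15; revenue $1,700,000 < $2,375,000 → Trade Registration not required.
Sec. 15-9. years in business 17 ≤ 28; employees 86 ≥ 25; revenue $1,700,000 > $1,175,000 → Operating Registration required.
Sec. 15-10. revenue $1,700,000 ≥ $175,000; employees 86 < 94 → Trade Certificate not required.

Large Employer Authorization, Operating Registration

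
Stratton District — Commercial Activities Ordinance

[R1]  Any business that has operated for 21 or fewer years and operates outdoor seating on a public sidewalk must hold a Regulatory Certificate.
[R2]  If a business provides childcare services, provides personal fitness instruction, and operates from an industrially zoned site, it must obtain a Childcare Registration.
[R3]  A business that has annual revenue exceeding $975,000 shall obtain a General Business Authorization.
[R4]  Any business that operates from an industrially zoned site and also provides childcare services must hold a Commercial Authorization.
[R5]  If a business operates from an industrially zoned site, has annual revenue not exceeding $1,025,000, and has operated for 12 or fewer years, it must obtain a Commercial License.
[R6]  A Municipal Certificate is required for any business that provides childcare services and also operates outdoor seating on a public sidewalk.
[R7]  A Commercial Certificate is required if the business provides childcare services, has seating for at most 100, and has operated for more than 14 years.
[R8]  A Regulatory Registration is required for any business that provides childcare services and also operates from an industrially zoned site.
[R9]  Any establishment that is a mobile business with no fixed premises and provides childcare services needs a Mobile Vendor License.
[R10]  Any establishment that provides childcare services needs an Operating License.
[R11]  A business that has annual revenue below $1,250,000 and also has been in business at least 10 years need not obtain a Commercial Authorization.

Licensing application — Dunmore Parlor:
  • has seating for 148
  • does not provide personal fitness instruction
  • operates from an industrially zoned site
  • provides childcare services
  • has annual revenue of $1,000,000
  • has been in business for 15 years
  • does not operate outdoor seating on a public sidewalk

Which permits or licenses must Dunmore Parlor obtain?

General Business Authorization, Operating License, Regulatory Registration

[R1] years in business 15 ≤ 21; does not operate outdoor seating on a public sidewalk → Regulatory Certificate not required.
[R2] provides childcare services; does not provide personal fitness instruction; operates from an industrially zoned site → Childcare Registration not required.
[R3] revenue $1,000,000 > $975,000 → General Business Authorization required.
[R4] operates from an industrially zoned site; provides childcare services → Commercial Authorization required.
[R5] operates from an industrially zoned site; revenue $1,000,000 ≤ $1,025,000; years in business 15 > 12 → Commercial License not required.
[R6] provides childcare services; does not operate outdoor seating on a public sidewalk → Municipal Certificate not required.
[R7] provides childcare services; seating 148 > 100; years in business 15 > 14 → Commercial Certificate not required.
[R8] provides childcare services; operates from an industrially zoned site → Regulatory Registration required.
[R9] operates from an industrially zoned site (not: is a mobile business with no fixed premises); provides childcare services → Mobile Vendor License not required.
[R10] provides childcare services → Operating License required.
[R11] revenue $1,000,000 < $1,250,000; years in business 15 ≥ 10 → exempt from Commercial Authorization.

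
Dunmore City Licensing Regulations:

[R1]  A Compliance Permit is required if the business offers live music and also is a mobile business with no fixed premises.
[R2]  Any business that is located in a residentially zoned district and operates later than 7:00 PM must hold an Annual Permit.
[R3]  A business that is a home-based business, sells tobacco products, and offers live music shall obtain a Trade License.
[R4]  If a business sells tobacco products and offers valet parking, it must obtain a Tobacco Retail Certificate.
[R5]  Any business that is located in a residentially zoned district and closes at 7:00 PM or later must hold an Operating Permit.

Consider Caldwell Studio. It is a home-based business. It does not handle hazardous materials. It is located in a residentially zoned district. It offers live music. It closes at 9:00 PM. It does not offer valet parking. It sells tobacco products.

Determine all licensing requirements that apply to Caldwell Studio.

Annual Permit, Operating Permit, Trade License

[R1] offers live music; is a home-based business (not: is a mobile business with no fixed premises) → Compliance Permit not required.
[R2] is located in a residentially zoned district; closes 9:00 PM, after 7:00 PM → Annual Permit required.
[R3] is a home-based business; sells tobacco products; offers live music → Trade License required.
[R4] sells tobacco products; does not offer valet parking → Tobacco Retail Certificate not required.
[R5] is located in a residentially zoned district; closes 9:00 PM, after 7:00 PM → Operating Permit required.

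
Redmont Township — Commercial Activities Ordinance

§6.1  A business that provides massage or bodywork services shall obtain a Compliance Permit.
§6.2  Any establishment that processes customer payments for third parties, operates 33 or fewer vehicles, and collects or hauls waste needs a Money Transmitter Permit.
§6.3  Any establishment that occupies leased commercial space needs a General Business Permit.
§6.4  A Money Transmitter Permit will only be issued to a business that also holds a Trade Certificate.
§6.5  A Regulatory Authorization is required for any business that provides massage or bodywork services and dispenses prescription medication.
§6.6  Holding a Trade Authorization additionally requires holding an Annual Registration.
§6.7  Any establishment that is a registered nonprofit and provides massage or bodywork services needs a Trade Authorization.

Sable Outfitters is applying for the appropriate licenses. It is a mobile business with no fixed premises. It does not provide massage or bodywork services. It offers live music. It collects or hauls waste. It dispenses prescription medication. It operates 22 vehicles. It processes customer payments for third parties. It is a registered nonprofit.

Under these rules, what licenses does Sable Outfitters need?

Money Transmitter Permit, Trade Certificate

§6.1 does not provide massage or bodywork services → Compliance Permit not required.
§6.2 processes customer payments for third parties; vehicles 22 ≤ 33; collects or hauls waste → Money Transmitter Permit required.
§6.3 is a mobile business with no fixed premises (not: occupies leased commercial space) → General Business Permit not required.
§6.4 Money Transmitter Permit is required → Trade Certificate also required.
§6.5 does not provide massage or bodywork services; dispenses prescription medication → Regulatory Authorization not required.
§6.6 Trade Authorization is not required → no effect.
§6.7 is a registered nonprofit; does not provide massage or bodywork services → Trade Authorization not required.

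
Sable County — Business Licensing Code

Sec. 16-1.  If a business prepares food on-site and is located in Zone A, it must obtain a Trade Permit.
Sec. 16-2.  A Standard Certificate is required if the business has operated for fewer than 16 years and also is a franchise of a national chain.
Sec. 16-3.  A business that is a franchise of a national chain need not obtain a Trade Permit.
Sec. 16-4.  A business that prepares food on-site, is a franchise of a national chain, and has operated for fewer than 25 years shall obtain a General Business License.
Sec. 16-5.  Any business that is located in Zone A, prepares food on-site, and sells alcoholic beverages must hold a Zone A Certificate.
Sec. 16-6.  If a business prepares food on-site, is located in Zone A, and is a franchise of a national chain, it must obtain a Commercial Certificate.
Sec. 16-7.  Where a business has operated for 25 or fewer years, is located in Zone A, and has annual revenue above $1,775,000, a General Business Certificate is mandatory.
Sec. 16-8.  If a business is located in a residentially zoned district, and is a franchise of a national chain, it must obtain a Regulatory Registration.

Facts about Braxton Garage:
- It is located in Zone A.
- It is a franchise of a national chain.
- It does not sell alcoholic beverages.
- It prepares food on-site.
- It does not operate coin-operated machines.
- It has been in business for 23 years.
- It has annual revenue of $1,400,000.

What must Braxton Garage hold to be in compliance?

Commercial Certificate, General Business License

Sec. 16-1. prepares food on-site; is located in Zone A → Trade Permit required.
Sec. 16-2. years in business 23 ≥ 16; is a franchise of a national chain → Standard Certificate not required.
Sec. 16-3. is a franchise of a national chain → exempt from Trade Permit.
Sec. 16-4. prepares food on-site; is a franchise of a national chain; years in business 23 < 25 → General Business License required.
Sec. 16-5. is located in Zone A; prepares food on-site; does not sell alcoholic beverages → Zone A Certificate not required.
Sec. 16-6. prepares food on-site; is located in Zone A; is a franchise of a national chain → Commercial Certificate required.
Sec. 16-7. years in business 23 ≤ 25; is located in Zone A; revenue $1,400,000 ≤ $1,775,000 → General Business Certificate not required.
Sec. 16-8. is located in Zone A (not: is located in a residentially zoned district); is a franchise of a national chain → Regulatory Registration not required.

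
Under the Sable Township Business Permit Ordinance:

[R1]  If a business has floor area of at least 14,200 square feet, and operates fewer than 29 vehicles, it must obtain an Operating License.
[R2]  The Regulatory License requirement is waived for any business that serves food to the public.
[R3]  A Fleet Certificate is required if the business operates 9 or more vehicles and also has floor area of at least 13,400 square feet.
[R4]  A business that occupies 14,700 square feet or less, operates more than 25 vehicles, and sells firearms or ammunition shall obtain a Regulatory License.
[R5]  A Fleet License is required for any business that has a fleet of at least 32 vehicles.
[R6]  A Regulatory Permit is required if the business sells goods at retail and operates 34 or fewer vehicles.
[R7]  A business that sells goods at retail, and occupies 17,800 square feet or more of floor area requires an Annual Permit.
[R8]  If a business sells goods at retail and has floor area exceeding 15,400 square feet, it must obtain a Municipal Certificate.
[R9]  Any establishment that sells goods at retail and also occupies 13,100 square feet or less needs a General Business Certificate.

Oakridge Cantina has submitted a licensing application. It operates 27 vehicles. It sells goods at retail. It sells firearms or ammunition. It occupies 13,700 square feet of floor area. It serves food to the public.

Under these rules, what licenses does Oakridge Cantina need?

Fleet Certificate, Regulatory Permit

[R1] floor area 13,700 square feet < 14,200 square feet; vehicles 27 < 29 → Operating License not required.
[R2] serves food to the public → exempt from Regulatory License.
[R3] vehicles 27 ≥ 9; floor area 13,700 square feet ≥ 13,400 square feet → Fleet Certificate required.
[R4] floor area 13,700 square feet ≤ 14,700 square feet; vehicles 27 > 25; sells firearms or ammunition → Regulatory License required.
[R5] vehicles 27 < 32 → Fleet License not required.
[R6] sells goods at retail; vehicles 27 ≤ 34 → Regulatory Permit required.
[R7] sells goods at retail; floor area 13,700 square feet < 17,800 square feet → Annual Permit not required.
[R8] sells goods at retail; floor area 13,700 square feet ≤ 15,400 square feet → Municipal Certificate not required.
[R9] sells goods at retail; floor area 13,700 square feet > 13,100 square feet → General Business Certificate not required.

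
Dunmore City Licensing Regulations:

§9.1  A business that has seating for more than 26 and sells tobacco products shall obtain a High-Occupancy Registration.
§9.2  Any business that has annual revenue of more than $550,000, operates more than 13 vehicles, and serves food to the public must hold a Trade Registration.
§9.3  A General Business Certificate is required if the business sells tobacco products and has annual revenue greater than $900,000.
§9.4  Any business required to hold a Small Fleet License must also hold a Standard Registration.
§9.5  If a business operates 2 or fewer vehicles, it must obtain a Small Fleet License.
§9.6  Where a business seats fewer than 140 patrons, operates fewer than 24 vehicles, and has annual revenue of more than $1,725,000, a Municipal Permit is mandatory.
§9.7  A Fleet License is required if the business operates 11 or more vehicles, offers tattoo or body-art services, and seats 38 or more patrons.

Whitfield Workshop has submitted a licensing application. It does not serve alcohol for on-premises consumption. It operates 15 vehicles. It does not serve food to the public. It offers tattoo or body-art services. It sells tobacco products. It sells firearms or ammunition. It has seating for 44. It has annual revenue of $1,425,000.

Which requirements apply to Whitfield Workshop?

§9.1 seating 44 > 26; sells tobacco products → High-Occupancy Registration required.
§9.2 revenue $1,425,000 > $550,000; vehicles 15 > 13; does not serve food to the public → Trade Registration not required.
§9.3 sells tobacco products; revenue $1,425,000 > $900,000 → General Business Certificate required.
§9.4 Small Fleet License is not required → no effect.
§9.5 vehicles 15 > 2 → Small Fleet License not required.
§9.6 seating 44 < 140; vehicles 15 < 24; revenue $1,425,000 ≤ $1,725,000 → Municipal Permit not required.
§9.7 vehicles 15 ≥ 11; offers tattoo or body-art services; seating 44 ≥ 38 → Fleet License required.

Fleet License, General Business Certificate, High-Occupancy Registration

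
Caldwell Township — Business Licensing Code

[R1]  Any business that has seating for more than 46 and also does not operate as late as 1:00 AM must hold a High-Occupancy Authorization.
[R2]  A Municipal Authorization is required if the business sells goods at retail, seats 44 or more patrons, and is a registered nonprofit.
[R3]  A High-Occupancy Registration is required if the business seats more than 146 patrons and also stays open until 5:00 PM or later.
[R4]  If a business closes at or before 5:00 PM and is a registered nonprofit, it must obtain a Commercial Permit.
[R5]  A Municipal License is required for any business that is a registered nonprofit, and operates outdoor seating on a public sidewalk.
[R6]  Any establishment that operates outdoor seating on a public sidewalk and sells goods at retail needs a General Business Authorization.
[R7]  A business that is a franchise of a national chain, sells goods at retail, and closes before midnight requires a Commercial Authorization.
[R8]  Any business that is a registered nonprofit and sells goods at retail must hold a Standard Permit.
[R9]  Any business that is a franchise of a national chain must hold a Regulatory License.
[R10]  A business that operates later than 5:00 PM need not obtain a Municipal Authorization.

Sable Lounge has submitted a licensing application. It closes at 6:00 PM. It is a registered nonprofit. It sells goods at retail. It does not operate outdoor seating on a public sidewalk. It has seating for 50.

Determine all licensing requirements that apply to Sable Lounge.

High-Occupancy Authorization, Standard Permit

[R1] seating 50 > 46; closes 6:00 PM, at/before 1:00 AM → High-Occupancy Authorization required.
[R2] sells goods at retail; seating 50 ≥ 44; is a registered nonprofit → Municipal Authorization required.
[R3] seating 50 ≤ 146; closes 6:00 PM, after 5:00 PM → High-Occupancy Registration not required.
[R4] closes 6:00 PM, after 5:00 PM; is a registered nonprofit → Commercial Permit not required.
[R5] is a registered nonprofit; does not operate outdoor seating on a public sidewalk → Municipal License not required.
[R6] does not operate outdoor seating on a public sidewalk; sells goods at retail → General Business Authorization not required.
[R7] is a registered nonprofit (not: is a franchise of a national chain); sells goods at retail; closes 6:00 PM, at/before midnight → Commercial Authorization not required.
[R8] is a registered nonprofit; sells goods at retail → Standard Permit required.
[R9] is a registered nonprofit (not: is a franchise of a national chain) → Regulatory License not required.
[R10] closes 6:00 PM, after 5:00 PM → exempt from Municipal Authorization.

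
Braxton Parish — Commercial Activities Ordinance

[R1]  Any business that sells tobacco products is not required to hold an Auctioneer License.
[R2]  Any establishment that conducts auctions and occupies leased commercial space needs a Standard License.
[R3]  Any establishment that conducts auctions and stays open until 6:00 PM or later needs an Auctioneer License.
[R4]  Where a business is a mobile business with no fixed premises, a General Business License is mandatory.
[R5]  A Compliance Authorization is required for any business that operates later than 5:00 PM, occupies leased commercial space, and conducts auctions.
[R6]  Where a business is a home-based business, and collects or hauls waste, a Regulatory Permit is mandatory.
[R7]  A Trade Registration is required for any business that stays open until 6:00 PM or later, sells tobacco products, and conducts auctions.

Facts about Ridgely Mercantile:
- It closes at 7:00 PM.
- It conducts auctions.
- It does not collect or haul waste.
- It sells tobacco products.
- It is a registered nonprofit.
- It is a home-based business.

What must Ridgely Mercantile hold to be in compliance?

Trade Registration

[R1] sells tobacco products → exempt from Auctioneer License.
[R2] conducts auctions; is a home-based business (not: occupies leased commercial space) → Standard License not required.
[R3] conducts auctions; closes 7:00 PM, after 6:00 PM → Auctioneer License required.
[R4] is a home-based business (not: is a mobile business with no fixed premises) → General Business License not required.
[R5] closes 7:00 PM, after 5:00 PM; is a home-based business (not: occupies leased commercial space); conducts auctions → Compliance Authorization not required.
[R6] is a home-based business; does not collect or haul waste → Regulatory Permit not required.
[R7] closes 7:00 PM, after 6:00 PM; sells tobacco products; conducts auctions → Trade Registration required.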